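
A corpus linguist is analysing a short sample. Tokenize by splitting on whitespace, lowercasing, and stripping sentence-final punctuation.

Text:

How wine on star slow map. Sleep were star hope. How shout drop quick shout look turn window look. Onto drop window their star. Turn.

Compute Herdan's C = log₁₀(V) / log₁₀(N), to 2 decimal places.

0.88

N = 25, V = 17.
log₁₀(V) = 1.230449, log₁₀(N) = 1.397940
C = 1.230449 / 1.397940 = 0.88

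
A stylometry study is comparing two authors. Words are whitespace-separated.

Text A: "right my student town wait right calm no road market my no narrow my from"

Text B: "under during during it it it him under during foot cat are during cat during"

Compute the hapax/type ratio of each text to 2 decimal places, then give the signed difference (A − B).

A: hapax=8, V=11, ratio=0.73
B: hapax=3, V=7, ratio=0.43
Difference = 0.73 − 0.43 = 0.30

0.30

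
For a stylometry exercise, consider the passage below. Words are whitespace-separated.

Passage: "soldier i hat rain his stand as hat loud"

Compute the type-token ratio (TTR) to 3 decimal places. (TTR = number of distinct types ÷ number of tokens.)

N = 9 tokens, V = 8 types.
TTR = V / N = 8 / 9 = 0.889

0.889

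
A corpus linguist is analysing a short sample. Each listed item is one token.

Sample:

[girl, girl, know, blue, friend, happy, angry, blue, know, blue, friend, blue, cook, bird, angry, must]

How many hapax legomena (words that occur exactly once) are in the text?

4

Frequencies: blue:4, girl:2, know:2, friend:2, angry:2, happy:1, cook:1, bird:1, must:1
Hapax (freq=1): bird, cook, happy, must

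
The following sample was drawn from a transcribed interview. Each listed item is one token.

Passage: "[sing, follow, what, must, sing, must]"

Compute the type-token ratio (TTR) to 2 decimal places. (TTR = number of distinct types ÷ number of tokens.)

N = 6 tokens, V = 4 types.
TTR = V / N = 4 / 6 = 0.67

0.67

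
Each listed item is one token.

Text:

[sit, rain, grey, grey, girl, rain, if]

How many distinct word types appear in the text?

5

Distinct types: {girl, grey, if, rain, sit}
V = 5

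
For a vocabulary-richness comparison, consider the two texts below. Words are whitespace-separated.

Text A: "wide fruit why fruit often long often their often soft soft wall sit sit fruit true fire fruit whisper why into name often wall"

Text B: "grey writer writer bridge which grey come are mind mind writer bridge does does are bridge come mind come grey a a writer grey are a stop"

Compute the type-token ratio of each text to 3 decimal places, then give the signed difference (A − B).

0.213

TTR(A) = 14/24 = 0.583
TTR(B) = 10/27 = 0.370
Difference = 0.583 − 0.370 = 0.213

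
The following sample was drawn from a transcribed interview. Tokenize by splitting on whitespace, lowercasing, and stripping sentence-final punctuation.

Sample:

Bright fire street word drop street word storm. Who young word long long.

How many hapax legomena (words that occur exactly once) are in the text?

6

Frequencies: word:3, street:2, long:2, bright:1, fire:1, drop:1, storm:1, who:1, young:1
Hapax (freq=1): bright, drop, fire, storm, who, young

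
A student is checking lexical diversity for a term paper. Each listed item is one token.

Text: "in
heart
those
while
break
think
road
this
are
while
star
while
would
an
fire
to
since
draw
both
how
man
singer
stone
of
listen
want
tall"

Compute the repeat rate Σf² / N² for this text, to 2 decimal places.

Frequencies: while:3, in:1, heart:1, those:1, break:1, think:1, road:1, this:1, are:1, star:1, would:1, an:1, fire:1, to:1, since:1, draw:1, both:1, how:1, man:1, singer:1, … (5 more, each freq 1)
Σf² = 33; N² = 729
Repeat rate = 33 / 729 = 0.05

0.05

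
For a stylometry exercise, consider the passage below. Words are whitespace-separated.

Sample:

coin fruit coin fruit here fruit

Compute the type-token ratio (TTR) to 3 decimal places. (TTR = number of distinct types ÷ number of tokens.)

N = 6 tokens, V = 3 types.
TTR = V / N = 3 / 6 = 0.500

0.500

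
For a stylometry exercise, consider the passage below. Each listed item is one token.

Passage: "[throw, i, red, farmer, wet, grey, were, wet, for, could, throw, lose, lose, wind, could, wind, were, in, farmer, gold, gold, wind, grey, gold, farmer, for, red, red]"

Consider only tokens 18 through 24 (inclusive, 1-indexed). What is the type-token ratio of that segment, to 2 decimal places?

Segment tokens 18–24: in, farmer, gold, gold, wind, grey, gold
Segment N = 7, segment V = 5.
TTR = 5 / 7 = 0.71

0.71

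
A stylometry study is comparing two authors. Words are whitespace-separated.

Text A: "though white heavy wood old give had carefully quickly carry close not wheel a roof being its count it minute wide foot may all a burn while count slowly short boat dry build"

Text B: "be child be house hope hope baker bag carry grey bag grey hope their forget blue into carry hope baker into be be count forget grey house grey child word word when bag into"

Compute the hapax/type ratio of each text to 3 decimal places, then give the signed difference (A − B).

A: hapax=29, V=31, ratio=0.935
B: hapax=4, V=15, ratio=0.267
Difference = 0.935 − 0.267 = 0.668

0.668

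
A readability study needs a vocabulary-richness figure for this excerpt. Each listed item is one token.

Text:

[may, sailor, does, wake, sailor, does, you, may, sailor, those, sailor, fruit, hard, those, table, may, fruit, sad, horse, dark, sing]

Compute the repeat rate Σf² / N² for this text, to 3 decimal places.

Frequencies: sailor:4, may:3, does:2, those:2, fruit:2, wake:1, you:1, hard:1, table:1, sad:1, horse:1, dark:1, sing:1
Σf² = 45; N² = 441
Repeat rate = 45 / 441 = 0.102

0.102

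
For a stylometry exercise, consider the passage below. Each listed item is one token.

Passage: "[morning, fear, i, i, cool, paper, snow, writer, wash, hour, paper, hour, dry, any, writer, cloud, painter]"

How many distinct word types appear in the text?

13

Distinct types: {any, cloud, cool, dry, fear, hour, i, morning, painter, paper, snow, wash, writer}
V = 13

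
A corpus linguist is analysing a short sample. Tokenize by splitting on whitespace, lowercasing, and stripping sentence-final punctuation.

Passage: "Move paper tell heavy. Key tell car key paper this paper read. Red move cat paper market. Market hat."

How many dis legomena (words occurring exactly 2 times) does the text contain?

4

Frequencies: paper:4, move:2, tell:2, key:2, market:2, heavy:1, car:1, this:1, read:1, red:1, cat:1, hat:1
Words with frequency 2: key, market, move, tell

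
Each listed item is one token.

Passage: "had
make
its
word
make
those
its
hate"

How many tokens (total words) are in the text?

8

Tokens: had, make, its, word, make, those, its, hate
N = 8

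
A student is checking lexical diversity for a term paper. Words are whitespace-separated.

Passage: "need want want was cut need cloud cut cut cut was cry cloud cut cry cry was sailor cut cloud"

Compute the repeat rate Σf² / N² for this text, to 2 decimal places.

Frequencies: cut:6, was:3, cloud:3, cry:3, need:2, want:2, sailor:1
Σf² = 72; N² = 400
Repeat rate = 72 / 400 = 0.18

0.18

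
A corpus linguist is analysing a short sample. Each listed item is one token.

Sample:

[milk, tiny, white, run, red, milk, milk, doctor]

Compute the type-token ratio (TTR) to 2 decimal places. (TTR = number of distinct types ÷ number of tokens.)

N = 8 tokens, V = 6 types.
TTR = V / N = 6 / 8 = 0.75

0.75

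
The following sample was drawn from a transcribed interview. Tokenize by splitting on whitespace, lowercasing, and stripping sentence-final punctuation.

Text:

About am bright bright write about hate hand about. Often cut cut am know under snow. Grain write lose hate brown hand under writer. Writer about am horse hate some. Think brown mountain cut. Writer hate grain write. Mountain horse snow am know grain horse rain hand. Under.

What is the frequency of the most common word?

4

Frequencies: about:4, am:4, hate:4, write:3, hand:3, cut:3, under:3, grain:3, writer:3, horse:3, bright:2, know:2, snow:2, brown:2, mountain:2, often:1, lose:1, some:1, think:1, rain:1
Most common: 'about' with frequency 4.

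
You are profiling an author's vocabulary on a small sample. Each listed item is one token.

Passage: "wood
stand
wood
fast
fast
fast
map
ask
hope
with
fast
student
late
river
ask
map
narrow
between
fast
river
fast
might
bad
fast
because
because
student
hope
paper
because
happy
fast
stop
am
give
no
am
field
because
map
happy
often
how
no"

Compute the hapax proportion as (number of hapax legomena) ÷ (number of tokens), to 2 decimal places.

0.30

Frequencies: fast:8, because:4, map:3, wood:2, ask:2, hope:2, student:2, river:2, happy:2, am:2, no:2, stand:1, with:1, late:1, narrow:1, between:1, might:1, bad:1, paper:1, stop:1, … (4 more, each freq 1)
Hapax count = 13; token count = 44.
Ratio = 13 / 44 = 0.30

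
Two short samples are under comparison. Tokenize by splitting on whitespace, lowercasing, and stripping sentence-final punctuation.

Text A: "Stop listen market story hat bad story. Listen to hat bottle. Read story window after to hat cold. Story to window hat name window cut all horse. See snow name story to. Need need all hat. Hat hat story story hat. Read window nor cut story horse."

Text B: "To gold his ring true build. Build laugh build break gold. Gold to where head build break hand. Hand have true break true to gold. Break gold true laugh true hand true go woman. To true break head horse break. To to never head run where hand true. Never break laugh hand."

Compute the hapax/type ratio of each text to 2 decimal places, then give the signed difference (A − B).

0.04

A: hapax=9, V=20, ratio=0.45
B: hapax=7, V=17, ratio=0.41
Difference = 0.45 − 0.41 = 0.04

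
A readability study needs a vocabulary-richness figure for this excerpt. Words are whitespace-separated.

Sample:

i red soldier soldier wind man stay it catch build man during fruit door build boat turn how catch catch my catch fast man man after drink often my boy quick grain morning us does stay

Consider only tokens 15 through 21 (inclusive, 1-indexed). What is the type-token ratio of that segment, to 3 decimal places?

0.857

Segment tokens 15–21: build, boat, turn, how, catch, catch, my
Segment N = 7, segment V = 6.
TTR = 6 / 7 = 0.857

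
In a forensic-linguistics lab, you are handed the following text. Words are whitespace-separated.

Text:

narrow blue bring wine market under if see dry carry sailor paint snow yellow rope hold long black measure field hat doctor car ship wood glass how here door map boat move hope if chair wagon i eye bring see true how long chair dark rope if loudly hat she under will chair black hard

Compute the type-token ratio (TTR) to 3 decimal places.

0.782

N = 55 tokens, V = 43 types.
TTR = V / N = 43 / 55 = 0.782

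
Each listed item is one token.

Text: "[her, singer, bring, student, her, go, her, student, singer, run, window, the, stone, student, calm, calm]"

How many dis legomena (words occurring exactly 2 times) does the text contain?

Frequencies: her:3, student:3, singer:2, calm:2, bring:1, go:1, run:1, window:1, the:1, stone:1
Words with frequency 2: calm, singer

2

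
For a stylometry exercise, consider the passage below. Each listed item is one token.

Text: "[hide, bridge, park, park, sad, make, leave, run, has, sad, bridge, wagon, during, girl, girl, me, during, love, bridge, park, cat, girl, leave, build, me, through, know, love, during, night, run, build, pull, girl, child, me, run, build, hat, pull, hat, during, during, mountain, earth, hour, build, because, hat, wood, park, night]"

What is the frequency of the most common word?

Frequencies: during:5, park:4, girl:4, build:4, bridge:3, run:3, me:3, hat:3, sad:2, leave:2, love:2, night:2, pull:2, hide:1, make:1, has:1, wagon:1, cat:1, through:1, know:1, … (6 more, each freq 1)
Most common: 'during' with frequency 5.

5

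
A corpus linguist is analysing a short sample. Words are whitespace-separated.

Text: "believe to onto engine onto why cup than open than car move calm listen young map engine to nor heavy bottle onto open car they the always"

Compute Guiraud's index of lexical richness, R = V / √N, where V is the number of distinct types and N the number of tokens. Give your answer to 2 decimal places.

3.85

N = 27, V = 20.
√N = 5.196152
R = 20 / 5.196152 = 3.85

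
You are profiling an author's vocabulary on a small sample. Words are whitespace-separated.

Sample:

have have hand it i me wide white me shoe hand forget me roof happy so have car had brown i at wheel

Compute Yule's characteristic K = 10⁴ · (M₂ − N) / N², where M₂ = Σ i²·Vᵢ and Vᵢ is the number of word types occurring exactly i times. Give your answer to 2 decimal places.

302.46

Frequencies: have:3, me:3, hand:2, i:2, it:1, wide:1, white:1, shoe:1, forget:1, roof:1, happy:1, so:1, car:1, had:1, brown:1, at:1, wheel:1
N = 23. Frequency spectrum: V_1=13, V_2=2, V_3=2
M₂ = 1²·13 + 2²·2 + 3²·2 = 39
K = 10000 × (39 − 23) / 23² = 302.46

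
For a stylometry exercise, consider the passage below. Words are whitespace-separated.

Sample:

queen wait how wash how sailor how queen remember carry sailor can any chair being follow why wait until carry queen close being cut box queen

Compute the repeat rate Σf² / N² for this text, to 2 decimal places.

0.08

Frequencies: queen:4, how:3, wait:2, sailor:2, carry:2, being:2, wash:1, remember:1, can:1, any:1, chair:1, follow:1, why:1, until:1, close:1, cut:1, box:1
Σf² = 52; N² = 676
Repeat rate = 52 / 676 = 0.08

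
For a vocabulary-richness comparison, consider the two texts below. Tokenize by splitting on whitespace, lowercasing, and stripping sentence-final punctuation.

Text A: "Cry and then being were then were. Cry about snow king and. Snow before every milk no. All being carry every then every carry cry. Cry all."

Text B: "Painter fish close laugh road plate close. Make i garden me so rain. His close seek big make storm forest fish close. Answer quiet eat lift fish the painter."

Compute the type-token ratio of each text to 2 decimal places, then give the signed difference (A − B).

TTR(A) = 14/27 = 0.52
TTR(B) = 22/29 = 0.76
Difference = 0.52 − 0.76 = -0.24

-0.24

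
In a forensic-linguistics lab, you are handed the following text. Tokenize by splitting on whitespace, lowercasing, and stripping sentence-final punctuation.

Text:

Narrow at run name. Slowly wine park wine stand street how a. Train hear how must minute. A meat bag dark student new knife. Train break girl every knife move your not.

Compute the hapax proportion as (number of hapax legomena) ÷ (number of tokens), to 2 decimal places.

Frequencies: wine:2, how:2, a:2, train:2, knife:2, narrow:1, at:1, run:1, name:1, slowly:1, park:1, stand:1, street:1, hear:1, must:1, minute:1, meat:1, bag:1, dark:1, student:1, … (7 more, each freq 1)
Hapax count = 22; token count = 32.
Ratio = 22 / 32 = 0.69

0.69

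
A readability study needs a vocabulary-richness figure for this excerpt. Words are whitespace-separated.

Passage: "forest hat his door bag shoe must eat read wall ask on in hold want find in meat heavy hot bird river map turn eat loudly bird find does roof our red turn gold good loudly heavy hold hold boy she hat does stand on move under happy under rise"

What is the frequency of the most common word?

3

Frequencies: hold:3, hat:2, eat:2, on:2, in:2, find:2, heavy:2, bird:2, turn:2, loudly:2, does:2, under:2, forest:1, his:1, door:1, bag:1, shoe:1, must:1, read:1, wall:1, … (17 more, each freq 1)
Most common: 'hold' with frequency 3.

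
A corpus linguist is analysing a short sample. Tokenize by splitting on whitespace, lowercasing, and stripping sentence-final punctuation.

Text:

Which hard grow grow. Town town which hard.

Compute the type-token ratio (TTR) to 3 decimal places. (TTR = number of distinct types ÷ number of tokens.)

0.500

N = 8 tokens, V = 4 types.
TTR = V / N = 4 / 8 = 0.500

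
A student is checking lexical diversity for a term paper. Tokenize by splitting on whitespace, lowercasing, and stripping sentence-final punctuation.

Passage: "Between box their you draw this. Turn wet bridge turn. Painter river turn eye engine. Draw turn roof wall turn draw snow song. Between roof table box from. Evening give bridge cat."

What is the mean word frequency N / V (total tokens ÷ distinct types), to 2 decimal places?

N = 32 tokens, V = 22 types.
Mean frequency = N / V = 32 / 22 = 1.45

1.45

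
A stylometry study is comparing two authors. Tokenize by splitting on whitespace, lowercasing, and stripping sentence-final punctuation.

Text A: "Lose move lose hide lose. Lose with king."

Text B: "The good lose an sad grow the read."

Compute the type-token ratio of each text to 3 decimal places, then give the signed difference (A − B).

TTR(A) = 5/8 = 0.625
TTR(B) = 7/8 = 0.875
Difference = 0.625 − 0.875 = -0.250

-0.250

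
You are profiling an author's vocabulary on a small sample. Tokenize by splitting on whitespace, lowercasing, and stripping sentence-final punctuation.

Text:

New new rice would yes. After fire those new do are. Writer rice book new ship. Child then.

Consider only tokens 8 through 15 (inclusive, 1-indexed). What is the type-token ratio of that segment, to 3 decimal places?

Segment tokens 8–15: those, new, do, are, writer, rice, book, new
Segment N = 8, segment V = 7.
TTR = 7 / 8 = 0.875

0.875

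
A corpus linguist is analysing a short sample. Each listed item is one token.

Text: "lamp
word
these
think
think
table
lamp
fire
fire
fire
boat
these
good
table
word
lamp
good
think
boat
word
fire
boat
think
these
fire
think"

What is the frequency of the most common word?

Frequencies: think:5, fire:5, lamp:3, word:3, these:3, boat:3, table:2, good:2
Most common: 'think' with frequency 5.

5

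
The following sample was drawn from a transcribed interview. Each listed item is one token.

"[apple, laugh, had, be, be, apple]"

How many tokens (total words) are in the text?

Tokens: apple, laugh, had, be, be, apple
N = 6

6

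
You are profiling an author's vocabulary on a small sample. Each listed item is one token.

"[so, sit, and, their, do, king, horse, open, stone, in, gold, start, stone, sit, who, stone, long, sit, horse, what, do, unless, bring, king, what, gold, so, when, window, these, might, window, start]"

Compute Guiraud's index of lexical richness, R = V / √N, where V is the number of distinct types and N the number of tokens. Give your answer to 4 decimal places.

3.6556

N = 33, V = 21.
√N = 5.744563
R = 21 / 5.744563 = 3.6556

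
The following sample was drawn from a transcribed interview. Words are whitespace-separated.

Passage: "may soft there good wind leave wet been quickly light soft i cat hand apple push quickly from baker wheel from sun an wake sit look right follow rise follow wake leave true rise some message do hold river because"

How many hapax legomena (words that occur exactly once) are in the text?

Frequencies: soft:2, leave:2, quickly:2, from:2, wake:2, follow:2, rise:2, may:1, there:1, good:1, wind:1, wet:1, been:1, light:1, i:1, cat:1, hand:1, apple:1, push:1, baker:1, … (13 more, each freq 1)
Hapax (freq=1): an, apple, baker, because, been, cat, do, good, hand, hold, i, light, look, may, message, push, right, river, sit, some, sun, there, true, wet, wheel, wind

26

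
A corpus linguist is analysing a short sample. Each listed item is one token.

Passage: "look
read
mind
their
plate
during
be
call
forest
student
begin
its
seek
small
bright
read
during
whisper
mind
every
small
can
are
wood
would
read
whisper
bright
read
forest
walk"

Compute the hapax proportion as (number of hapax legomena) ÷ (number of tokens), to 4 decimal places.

Frequencies: read:4, mind:2, during:2, forest:2, small:2, bright:2, whisper:2, look:1, their:1, plate:1, be:1, call:1, student:1, begin:1, its:1, seek:1, every:1, can:1, are:1, wood:1, … (2 more, each freq 1)
Hapax count = 15; token count = 31.
Ratio = 15 / 31 = 0.4839

0.4839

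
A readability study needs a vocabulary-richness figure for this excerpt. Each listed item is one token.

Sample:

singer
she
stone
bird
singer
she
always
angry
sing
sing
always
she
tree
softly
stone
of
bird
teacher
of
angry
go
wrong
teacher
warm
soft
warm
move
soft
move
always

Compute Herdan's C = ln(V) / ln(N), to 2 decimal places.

0.82

N = 30, V = 16.
ln(V) = 2.772589, ln(N) = 3.401197
C = 2.772589 / 3.401197 = 0.82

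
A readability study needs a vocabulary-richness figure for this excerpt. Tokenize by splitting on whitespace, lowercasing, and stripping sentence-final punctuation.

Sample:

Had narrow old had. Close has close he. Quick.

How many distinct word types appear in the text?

Distinct types: {close, had, has, he, narrow, old, quick}
V = 7

7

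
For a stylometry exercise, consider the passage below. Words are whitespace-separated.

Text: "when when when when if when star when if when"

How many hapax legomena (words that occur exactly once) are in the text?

Frequencies: when:7, if:2, star:1
Hapax (freq=1): star

1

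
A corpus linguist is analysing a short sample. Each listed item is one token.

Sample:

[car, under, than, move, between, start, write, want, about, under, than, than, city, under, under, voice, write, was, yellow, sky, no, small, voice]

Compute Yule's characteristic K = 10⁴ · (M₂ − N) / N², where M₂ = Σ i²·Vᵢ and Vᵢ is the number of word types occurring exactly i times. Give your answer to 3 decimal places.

415.879

Frequencies: under:4, than:3, write:2, voice:2, car:1, move:1, between:1, start:1, want:1, about:1, city:1, was:1, yellow:1, sky:1, no:1, small:1
N = 23. Frequency spectrum: V_1=12, V_2=2, V_3=1, V_4=1
M₂ = 1²·12 + 2²·2 + 3²·1 + 4²·1 = 45
K = 10000 × (45 − 23) / 23² = 415.879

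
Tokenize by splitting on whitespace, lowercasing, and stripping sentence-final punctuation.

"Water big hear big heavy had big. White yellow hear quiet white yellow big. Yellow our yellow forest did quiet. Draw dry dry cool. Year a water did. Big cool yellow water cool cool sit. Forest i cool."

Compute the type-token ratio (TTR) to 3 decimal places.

0.474

N = 38 tokens, V = 18 types.
TTR = V / N = 18 / 38 = 0.474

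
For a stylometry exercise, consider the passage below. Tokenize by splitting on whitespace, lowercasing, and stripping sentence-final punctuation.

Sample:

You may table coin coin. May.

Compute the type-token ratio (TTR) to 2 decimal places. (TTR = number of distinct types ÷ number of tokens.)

N = 6 tokens, V = 4 types.
TTR = V / N = 4 / 6 = 0.67

0.67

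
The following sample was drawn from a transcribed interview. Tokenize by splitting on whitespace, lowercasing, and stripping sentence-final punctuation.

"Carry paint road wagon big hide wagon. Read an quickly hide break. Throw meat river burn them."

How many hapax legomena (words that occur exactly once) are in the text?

13

Frequencies: wagon:2, hide:2, carry:1, paint:1, road:1, big:1, read:1, an:1, quickly:1, break:1, throw:1, meat:1, river:1, burn:1, them:1
Hapax (freq=1): an, big, break, burn, carry, meat, paint, quickly, read, river, road, them, throw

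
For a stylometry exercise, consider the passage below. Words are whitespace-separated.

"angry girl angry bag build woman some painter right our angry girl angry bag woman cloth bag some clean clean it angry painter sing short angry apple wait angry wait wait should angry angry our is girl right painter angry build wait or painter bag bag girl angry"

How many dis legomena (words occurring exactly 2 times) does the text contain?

6

Frequencies: angry:11, bag:5, girl:4, painter:4, wait:4, build:2, woman:2, some:2, right:2, our:2, clean:2, cloth:1, it:1, sing:1, short:1, apple:1, should:1, is:1, or:1
Words with frequency 2: build, clean, our, right, some, woman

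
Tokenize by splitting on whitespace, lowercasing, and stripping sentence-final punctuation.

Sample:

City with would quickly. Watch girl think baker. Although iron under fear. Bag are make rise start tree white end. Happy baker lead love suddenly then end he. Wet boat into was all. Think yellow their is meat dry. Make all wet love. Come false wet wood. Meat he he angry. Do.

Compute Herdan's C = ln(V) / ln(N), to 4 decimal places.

N = 52, V = 41.
ln(V) = 3.713572, ln(N) = 3.951244
C = 3.713572 / 3.951244 = 0.9398

0.9398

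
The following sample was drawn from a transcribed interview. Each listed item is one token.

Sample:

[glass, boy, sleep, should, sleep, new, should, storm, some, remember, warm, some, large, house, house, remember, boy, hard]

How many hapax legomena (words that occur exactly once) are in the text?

6

Frequencies: boy:2, sleep:2, should:2, some:2, remember:2, house:2, glass:1, new:1, storm:1, warm:1, large:1, hard:1
Hapax (freq=1): glass, hard, large, new, storm, warm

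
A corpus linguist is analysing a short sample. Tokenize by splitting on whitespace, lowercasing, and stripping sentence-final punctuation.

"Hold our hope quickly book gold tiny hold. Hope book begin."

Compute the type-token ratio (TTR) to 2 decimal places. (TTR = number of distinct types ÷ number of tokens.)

0.73

N = 11 tokens, V = 8 types.
TTR = V / N = 8 / 11 = 0.73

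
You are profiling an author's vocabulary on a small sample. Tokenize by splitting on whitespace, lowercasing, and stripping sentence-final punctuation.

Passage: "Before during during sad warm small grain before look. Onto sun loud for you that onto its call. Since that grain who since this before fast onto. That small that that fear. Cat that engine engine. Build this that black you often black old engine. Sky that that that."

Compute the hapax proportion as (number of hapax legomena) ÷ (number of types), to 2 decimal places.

Frequencies: that:10, before:3, onto:3, engine:3, during:2, small:2, grain:2, you:2, since:2, this:2, black:2, sad:1, warm:1, look:1, sun:1, loud:1, for:1, its:1, call:1, who:1, … (7 more, each freq 1)
Hapax count = 16; type count = 27.
Ratio = 16 / 27 = 0.59

0.59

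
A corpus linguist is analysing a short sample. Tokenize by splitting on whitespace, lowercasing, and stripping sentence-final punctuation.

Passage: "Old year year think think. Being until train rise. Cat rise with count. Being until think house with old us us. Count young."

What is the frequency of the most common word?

Frequencies: think:3, old:2, year:2, being:2, until:2, rise:2, with:2, count:2, us:2, train:1, cat:1, house:1, young:1
Most common: 'think' with frequency 3.

3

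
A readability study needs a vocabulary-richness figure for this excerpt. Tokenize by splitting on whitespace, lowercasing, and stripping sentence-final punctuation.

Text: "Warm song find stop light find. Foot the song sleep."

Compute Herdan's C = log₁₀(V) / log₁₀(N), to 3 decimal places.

N = 10, V = 8.
log₁₀(V) = 0.903090, log₁₀(N) = 1.000000
C = 0.903090 / 1.000000 = 0.903

0.903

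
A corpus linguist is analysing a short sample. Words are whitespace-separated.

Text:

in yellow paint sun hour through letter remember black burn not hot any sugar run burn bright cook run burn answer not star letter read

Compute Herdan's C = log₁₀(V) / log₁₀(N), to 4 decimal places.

0.9307

N = 25, V = 20.
log₁₀(V) = 1.301030, log₁₀(N) = 1.397940
C = 1.301030 / 1.397940 = 0.9307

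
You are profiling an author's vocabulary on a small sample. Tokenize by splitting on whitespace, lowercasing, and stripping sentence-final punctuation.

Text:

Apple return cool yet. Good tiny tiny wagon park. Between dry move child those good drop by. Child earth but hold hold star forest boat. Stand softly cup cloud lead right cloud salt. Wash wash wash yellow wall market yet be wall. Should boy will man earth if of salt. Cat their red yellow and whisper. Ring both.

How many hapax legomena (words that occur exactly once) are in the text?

35

Frequencies: wash:3, yet:2, good:2, tiny:2, child:2, earth:2, hold:2, cloud:2, salt:2, yellow:2, wall:2, apple:1, return:1, cool:1, wagon:1, park:1, between:1, dry:1, move:1, those:1, … (26 more, each freq 1)
Hapax (freq=1): and, apple, be, between, boat, both, boy, but, by, cat, cool, cup, drop, dry, forest, if, lead, man, market, move, of, park, red, return, right, ring, should, softly, stand, star, their, those, wagon, whisper, will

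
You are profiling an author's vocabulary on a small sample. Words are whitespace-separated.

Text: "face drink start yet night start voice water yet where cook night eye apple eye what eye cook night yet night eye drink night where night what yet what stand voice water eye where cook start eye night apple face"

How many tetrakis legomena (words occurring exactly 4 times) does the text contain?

1

Frequencies: night:7, eye:6, yet:4, start:3, where:3, cook:3, what:3, face:2, drink:2, voice:2, water:2, apple:2, stand:1
Words with frequency 4: yet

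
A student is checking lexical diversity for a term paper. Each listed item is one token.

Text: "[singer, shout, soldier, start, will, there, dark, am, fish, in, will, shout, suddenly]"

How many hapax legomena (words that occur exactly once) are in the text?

Frequencies: shout:2, will:2, singer:1, soldier:1, start:1, there:1, dark:1, am:1, fish:1, in:1, suddenly:1
Hapax (freq=1): am, dark, fish, in, singer, soldier, start, suddenly, there

9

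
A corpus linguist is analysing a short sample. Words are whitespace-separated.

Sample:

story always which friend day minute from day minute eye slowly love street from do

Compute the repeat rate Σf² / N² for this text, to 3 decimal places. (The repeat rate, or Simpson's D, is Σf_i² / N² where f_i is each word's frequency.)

Frequencies: day:2, minute:2, from:2, story:1, always:1, which:1, friend:1, eye:1, slowly:1, love:1, street:1, do:1
Σf² = 21; N² = 225
Repeat rate = 21 / 225 = 0.093

0.093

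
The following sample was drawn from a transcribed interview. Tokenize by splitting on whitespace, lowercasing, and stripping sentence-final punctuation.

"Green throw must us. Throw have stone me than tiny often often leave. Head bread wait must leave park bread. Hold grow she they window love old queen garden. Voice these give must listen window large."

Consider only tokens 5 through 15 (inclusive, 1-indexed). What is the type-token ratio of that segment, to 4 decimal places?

0.9091

Segment tokens 5–15: throw, have, stone, me, than, tiny, often, often, leave, head, bread
Segment N = 11, segment V = 10.
TTR = 10 / 11 = 0.9091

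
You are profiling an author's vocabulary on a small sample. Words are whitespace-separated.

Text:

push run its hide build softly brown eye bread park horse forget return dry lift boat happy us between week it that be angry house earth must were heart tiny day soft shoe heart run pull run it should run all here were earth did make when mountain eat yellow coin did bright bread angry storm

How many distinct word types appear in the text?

Distinct types: {all, angry, be, between, boat, bread, bright, brown, build, coin, day, did, dry, earth, eat, eye, forget, happy, heart, here, hide, horse, house, it, its, lift, make, mountain, must, park, pull, push, return, run, shoe, should, soft, softly, storm, that, tiny, us, week, were, when, yellow}
V = 46

46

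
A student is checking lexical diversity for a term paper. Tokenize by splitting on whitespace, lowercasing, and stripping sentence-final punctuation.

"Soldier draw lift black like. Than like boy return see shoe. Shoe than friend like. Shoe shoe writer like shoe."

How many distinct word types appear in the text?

12

Distinct types: {black, boy, draw, friend, lift, like, return, see, shoe, soldier, than, writer}
V = 12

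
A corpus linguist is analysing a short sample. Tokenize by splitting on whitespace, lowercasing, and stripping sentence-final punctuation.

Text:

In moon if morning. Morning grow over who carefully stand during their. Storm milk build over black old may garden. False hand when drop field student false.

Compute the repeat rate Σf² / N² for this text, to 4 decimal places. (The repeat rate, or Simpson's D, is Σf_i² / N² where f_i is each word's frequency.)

0.0453

Frequencies: morning:2, over:2, false:2, in:1, moon:1, if:1, grow:1, who:1, carefully:1, stand:1, during:1, their:1, storm:1, milk:1, build:1, black:1, old:1, may:1, garden:1, hand:1, … (4 more, each freq 1)
Σf² = 33; N² = 729
Repeat rate = 33 / 729 = 0.0453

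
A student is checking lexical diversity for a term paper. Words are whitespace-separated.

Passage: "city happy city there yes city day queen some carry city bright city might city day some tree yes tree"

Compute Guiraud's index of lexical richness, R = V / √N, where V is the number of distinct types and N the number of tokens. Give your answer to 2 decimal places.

2.46

N = 20, V = 11.
√N = 4.472136
R = 11 / 4.472136 = 2.46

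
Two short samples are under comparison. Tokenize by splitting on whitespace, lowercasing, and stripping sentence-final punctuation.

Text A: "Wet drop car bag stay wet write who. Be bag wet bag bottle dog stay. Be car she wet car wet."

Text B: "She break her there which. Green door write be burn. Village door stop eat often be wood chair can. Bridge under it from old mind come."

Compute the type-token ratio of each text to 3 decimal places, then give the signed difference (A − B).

TTR(A) = 11/21 = 0.524
TTR(B) = 24/26 = 0.923
Difference = 0.524 − 0.923 = -0.399

-0.399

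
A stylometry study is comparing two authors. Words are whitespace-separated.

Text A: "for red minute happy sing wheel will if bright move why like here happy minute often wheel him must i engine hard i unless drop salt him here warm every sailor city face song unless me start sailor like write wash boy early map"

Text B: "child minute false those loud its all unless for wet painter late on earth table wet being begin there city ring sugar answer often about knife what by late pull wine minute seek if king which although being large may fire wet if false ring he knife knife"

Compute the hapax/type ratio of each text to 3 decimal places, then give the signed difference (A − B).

-0.046

A: hapax=26, V=35, ratio=0.743
B: hapax=30, V=38, ratio=0.789
Difference = 0.743 − 0.789 = -0.046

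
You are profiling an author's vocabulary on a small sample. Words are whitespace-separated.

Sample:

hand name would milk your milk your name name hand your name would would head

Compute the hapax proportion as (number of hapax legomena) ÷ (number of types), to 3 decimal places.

0.167

Frequencies: name:4, would:3, your:3, hand:2, milk:2, head:1
Hapax count = 1; type count = 6.
Ratio = 1 / 6 = 0.167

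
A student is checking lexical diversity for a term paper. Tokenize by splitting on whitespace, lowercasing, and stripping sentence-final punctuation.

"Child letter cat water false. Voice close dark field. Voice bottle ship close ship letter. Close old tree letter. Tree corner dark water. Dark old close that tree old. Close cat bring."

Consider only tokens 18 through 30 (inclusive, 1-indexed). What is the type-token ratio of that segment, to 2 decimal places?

0.62

Segment tokens 18–30: tree, letter, tree, corner, dark, water, dark, old, close, that, tree, old, close
Segment N = 13, segment V = 8.
TTR = 8 / 13 = 0.62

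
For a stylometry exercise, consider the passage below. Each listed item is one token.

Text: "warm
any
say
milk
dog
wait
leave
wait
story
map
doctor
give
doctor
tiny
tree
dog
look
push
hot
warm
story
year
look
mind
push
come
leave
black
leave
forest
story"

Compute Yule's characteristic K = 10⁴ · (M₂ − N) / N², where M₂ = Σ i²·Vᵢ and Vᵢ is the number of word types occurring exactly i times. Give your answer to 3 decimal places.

Frequencies: leave:3, story:3, warm:2, dog:2, wait:2, doctor:2, look:2, push:2, any:1, say:1, milk:1, map:1, give:1, tiny:1, tree:1, hot:1, year:1, mind:1, come:1, black:1, … (1 more, each freq 1)
N = 31. Frequency spectrum: V_1=13, V_2=6, V_3=2
M₂ = 1²·13 + 2²·6 + 3²·2 = 55
K = 10000 × (55 − 31) / 31² = 249.740

249.740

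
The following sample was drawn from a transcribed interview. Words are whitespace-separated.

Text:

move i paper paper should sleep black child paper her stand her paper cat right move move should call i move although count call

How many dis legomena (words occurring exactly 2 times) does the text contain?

4

Frequencies: move:4, paper:4, i:2, should:2, her:2, call:2, sleep:1, black:1, child:1, stand:1, cat:1, right:1, although:1, count:1
Words with frequency 2: call, her, i, should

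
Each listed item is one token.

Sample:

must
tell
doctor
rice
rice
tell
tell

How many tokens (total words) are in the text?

7

Tokens: must, tell, doctor, rice, rice, tell, tell
N = 7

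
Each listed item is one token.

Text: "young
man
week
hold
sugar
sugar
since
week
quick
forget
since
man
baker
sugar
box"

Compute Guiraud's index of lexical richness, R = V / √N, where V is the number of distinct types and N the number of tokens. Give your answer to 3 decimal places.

N = 15, V = 10.
√N = 3.872983
R = 10 / 3.872983 = 2.582

2.582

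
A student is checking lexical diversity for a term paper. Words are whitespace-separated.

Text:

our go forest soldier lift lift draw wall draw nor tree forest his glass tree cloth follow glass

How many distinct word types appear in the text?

13

Distinct types: {cloth, draw, follow, forest, glass, go, his, lift, nor, our, soldier, tree, wall}
V = 13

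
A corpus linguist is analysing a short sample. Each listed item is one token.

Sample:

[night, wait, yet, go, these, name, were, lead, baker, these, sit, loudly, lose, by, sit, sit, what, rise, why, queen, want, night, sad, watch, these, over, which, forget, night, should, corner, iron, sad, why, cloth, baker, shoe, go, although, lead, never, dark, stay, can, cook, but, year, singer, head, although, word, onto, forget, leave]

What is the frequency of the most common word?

3

Frequencies: night:3, these:3, sit:3, go:2, lead:2, baker:2, why:2, sad:2, forget:2, although:2, wait:1, yet:1, name:1, were:1, loudly:1, lose:1, by:1, what:1, rise:1, queen:1, … (21 more, each freq 1)
Most common: 'night' with frequency 3.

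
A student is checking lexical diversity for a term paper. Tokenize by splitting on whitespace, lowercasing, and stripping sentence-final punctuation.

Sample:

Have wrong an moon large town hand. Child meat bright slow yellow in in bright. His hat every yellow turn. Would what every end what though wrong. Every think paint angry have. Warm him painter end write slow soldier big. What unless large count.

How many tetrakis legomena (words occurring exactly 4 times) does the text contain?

Frequencies: every:3, what:3, have:2, wrong:2, large:2, bright:2, slow:2, yellow:2, in:2, end:2, an:1, moon:1, town:1, hand:1, child:1, meat:1, his:1, hat:1, turn:1, would:1, … (12 more, each freq 1)
Words with frequency 4: (none)

0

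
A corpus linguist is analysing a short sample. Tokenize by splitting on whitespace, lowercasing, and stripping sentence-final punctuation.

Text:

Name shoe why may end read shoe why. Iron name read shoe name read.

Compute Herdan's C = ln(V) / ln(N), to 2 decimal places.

0.74

N = 14, V = 7.
ln(V) = 1.945910, ln(N) = 2.639057
C = 1.945910 / 2.639057 = 0.74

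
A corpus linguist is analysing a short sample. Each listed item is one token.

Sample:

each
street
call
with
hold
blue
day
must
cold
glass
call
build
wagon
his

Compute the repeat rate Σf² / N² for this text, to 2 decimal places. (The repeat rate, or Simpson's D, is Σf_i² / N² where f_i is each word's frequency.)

Frequencies: call:2, each:1, street:1, with:1, hold:1, blue:1, day:1, must:1, cold:1, glass:1, build:1, wagon:1, his:1
Σf² = 16; N² = 196
Repeat rate = 16 / 196 = 0.08

0.08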